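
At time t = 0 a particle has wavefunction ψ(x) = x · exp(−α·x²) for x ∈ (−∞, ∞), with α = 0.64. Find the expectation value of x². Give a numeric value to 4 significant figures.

1.172

⟨x²⟩ = ∫ x²·|ψ|² dx / ∫|ψ|² dx (integrals over the domain).
Expand each integrand as polynomial × e^(−2αx²) and use ∫x^(2j)·e^(−2αx²) dx = (2j−1)!!/(4α)^j · √(π/(2α)), odd powers → 0; here √(π/(2α)) = 1.5666.
State is unnormalized: ∫|ψ|² dx = 0.61197, and ∫ψ*·x²·ψ dx = 0.71715, so ⟨x²⟩ = 0.71715 / 0.61197.
⟨x²⟩ = 1.1719.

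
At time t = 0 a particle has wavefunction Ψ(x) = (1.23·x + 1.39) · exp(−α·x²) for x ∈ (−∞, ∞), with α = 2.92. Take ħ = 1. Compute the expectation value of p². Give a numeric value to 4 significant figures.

3.287

p² Ψ = −ħ² d²Ψ/dx²; ⟨p²⟩ = −ħ² ∫ Ψ*·Ψ'' dx / ∫|Ψ|² dx.
Expand each integrand as polynomial × e^(−2αx²) and use ∫x^(2j)·e^(−2αx²) dx = (2j−1)!!/(4α)^j · √(π/(2α)), odd powers → 0; here √(π/(2α)) = 0.73345. Differentiate with the product rule, d/dx e^(−αx²) = −2αx·e^(−αx²).
State is unnormalized: ∫|Ψ|² dx = 1.5121, and ∫Ψ*·(−ħ² Ψ'') dx = 4.9701, so ⟨p²⟩ = 4.9701 / 1.5121.
⟨p²⟩ = 3.2869.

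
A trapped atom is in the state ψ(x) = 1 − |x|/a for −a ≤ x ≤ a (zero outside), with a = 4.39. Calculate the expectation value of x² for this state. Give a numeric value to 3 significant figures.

⟨x²⟩ = ∫ x²·|ψ|² dx / ∫|ψ|² dx (integrals over the domain).
ψ is even, so ∫ over [−a, a] = 2∫₀ᵃ with ψ = 1 − x/a there: ∫₀ᵃ (1 − x/a)² dx = a/3, ∫₀ᵃ x²(1 − x/a)² dx = a³/30, ∫₀ᵃ x⁴(1 − x/a)² dx = a⁵/105.
State is unnormalized: ∫|ψ|² dx = 2.9267, and ∫ψ*·x²·ψ dx = 5.6403, so ⟨x²⟩ = 5.6403 / 2.9267.
⟨x²⟩ = 1.9272.

1.93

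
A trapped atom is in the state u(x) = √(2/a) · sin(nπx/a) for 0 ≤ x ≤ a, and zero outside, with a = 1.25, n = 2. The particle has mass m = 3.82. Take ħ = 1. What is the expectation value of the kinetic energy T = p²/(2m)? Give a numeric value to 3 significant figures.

T = −(ħ²/2m) d²/dx², so ⟨T⟩ = −(ħ²/2m) ∫ u*·u'' dx; with m = 3.82.
d/dx sin(nπx/a) = (nπ/a)·cos(nπx/a) and d²/dx² sin(nπx/a) = −(nπ/a)²·sin(nπx/a); on 0 ≤ x ≤ a, ∫sin²(nπx/a) dx = a/2 and ∫sin(nπx/a)·cos(nπx/a) dx = 0.
⟨T⟩ = 3.3071.

3.31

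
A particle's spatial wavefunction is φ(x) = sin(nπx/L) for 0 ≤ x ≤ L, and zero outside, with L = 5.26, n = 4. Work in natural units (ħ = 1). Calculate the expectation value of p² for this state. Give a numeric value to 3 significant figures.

p² φ = −ħ² d²φ/dx²; ⟨p²⟩ = −ħ² ∫ φ*·φ'' dx / ∫|φ|² dx.
d/dx sin(nπx/L) = (nπ/L)·cos(nπx/L) and d²/dx² sin(nπx/L) = −(nπ/L)²·sin(nπx/L); on 0 ≤ x ≤ L, ∫sin²(nπx/L) dx = L/2 and ∫sin(nπx/L)·cos(nπx/L) dx = 0.
State is unnormalized: ∫|φ|² dx = 2.6300, and ∫φ*·(−ħ² φ'') dx = 15.011, so ⟨p²⟩ = 15.011 / 2.6300.
⟨p²⟩ = 5.7075.

5.71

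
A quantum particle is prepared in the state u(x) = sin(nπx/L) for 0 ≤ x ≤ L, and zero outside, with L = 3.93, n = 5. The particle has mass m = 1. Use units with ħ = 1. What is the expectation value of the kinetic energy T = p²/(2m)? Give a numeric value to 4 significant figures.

T = −(ħ²/2m) d²/dx², so ⟨T⟩ = −(ħ²/2m) ∫ u*·u'' dx / ∫|u|² dx; with m = 1.
d/dx sin(nπx/L) = (nπ/L)·cos(nπx/L) and d²/dx² sin(nπx/L) = −(nπ/L)²·sin(nπx/L); on 0 ≤ x ≤ L, ∫sin²(nπx/L) dx = L/2 and ∫sin(nπx/L)·cos(nπx/L) dx = 0.
State is unnormalized: ∫|u|² dx = 1.9650, and ∫u*·(−ħ²/2m · u'') dx = 15.696, so ⟨T⟩ = 15.696 / 1.9650.
⟨T⟩ = 7.9878.

7.988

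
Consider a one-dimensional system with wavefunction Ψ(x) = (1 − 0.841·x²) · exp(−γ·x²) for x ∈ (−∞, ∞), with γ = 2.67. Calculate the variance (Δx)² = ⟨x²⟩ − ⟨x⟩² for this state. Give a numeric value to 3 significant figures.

Compute ⟨x⟩ and ⟨x²⟩ separately, then (Δx)² = ⟨x²⟩ − ⟨x⟩².
Expand each integrand as polynomial × e^(−2γx²) and use ∫x^(2j)·e^(−2γx²) dx = (2j−1)!!/(4γ)^j · √(π/(2γ)), odd powers → 0; here √(π/(2γ)) = 0.76702.
Normalization: ∫|Ψ|² dx = 0.66049.
⟨x⟩ = 0.0000 and ⟨x²⟩ = 0.067474.
(Δx)² = 0.067474 − (0.0000)² = 0.067474.

0.0675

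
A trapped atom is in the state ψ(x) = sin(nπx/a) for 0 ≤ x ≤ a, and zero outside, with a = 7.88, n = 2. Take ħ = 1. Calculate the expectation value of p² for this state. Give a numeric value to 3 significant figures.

p² ψ = −ħ² d²ψ/dx²; ⟨p²⟩ = −ħ² ∫ ψ*·ψ'' dx / ∫|ψ|² dx.
d/dx sin(nπx/a) = (nπ/a)·cos(nπx/a) and d²/dx² sin(nπx/a) = −(nπ/a)²·sin(nπx/a); on 0 ≤ x ≤ a, ∫sin²(nπx/a) dx = a/2 and ∫sin(nπx/a)·cos(nπx/a) dx = 0.
State is unnormalized: ∫|ψ|² dx = 3.9400, and ∫ψ*·(−ħ² ψ'') dx = 2.5050, so ⟨p²⟩ = 2.5050 / 3.9400.
⟨p²⟩ = 0.63578.

0.636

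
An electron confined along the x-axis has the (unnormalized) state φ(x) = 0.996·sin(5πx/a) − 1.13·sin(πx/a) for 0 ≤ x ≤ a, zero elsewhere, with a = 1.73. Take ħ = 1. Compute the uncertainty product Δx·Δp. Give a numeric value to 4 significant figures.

2.308

Δx = √(⟨x²⟩−⟨x⟩²), Δp = √(⟨p²⟩−⟨p⟩²).
On 0 ≤ x ≤ a (j ≠ l): ∫sin²(jπx/a) dx = a/2, ∫sin(jπx/a)·sin(lπx/a) dx = 0; diagonal moments ∫x·sin²(jπx/a) dx = a²/4, ∫x²·sin²(jπx/a) dx = a³·(1/6 − 1/(4j²π²)); cross terms ∫x·sin(jπx/a)·sin(lπx/a) dx = 0 for j + l even and −4jla²/(π²(j² − l²)²) for j + l odd, ∫x²·sin(jπx/a)·sin(lπx/a) dx = (−1)^(j+l)·4jla³/(π²(j² − l²)²); higher powers the same way via product-to-sum and parts. d²/dx² sin(jπx/a) = −(jπ/a)²·sin(jπx/a); on 0 ≤ x ≤ a, ∫sin²(jπx/a) dx = a/2 and ∫sin(jπx/a)·sin(lπx/a) dx = 0 for j ≠ l, so only diagonal terms survive in ∫|φ|² and ∫φ·φ″; ∫φ·φ′ dx = [φ²/2] between the walls = 0.
Normalization: ∫|φ|² dx = 1.9626.
⟨x⟩ = 0.86500, ⟨x²⟩ = 0.88876 ⇒ Δx = 0.37488.
⟨p⟩ = 0.0000, ⟨p²⟩ = 37.901 ⇒ Δp = 6.1564.
Δx·Δp = 2.3079.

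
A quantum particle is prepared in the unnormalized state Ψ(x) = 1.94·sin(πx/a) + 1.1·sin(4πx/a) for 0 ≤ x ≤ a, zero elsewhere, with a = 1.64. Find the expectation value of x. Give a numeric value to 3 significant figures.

⟨x⟩ = ∫ x·|Ψ|² dx / ∫|Ψ|² dx (integrals over the domain).
On 0 ≤ x ≤ a (j ≠ l): ∫sin²(jπx/a) dx = a/2, ∫sin(jπx/a)·sin(lπx/a) dx = 0; diagonal moments ∫x·sin²(jπx/a) dx = a²/4, ∫x²·sin²(jπx/a) dx = a³·(1/6 − 1/(4j²π²)); cross terms ∫x·sin(jπx/a)·sin(lπx/a) dx = 0 for j + l even and −4jla²/(π²(j² − l²)²) for j + l odd, ∫x²·sin(jπx/a)·sin(lπx/a) dx = (−1)^(j+l)·4jla³/(π²(j² − l²)²); higher powers the same way via product-to-sum and parts.
State is unnormalized: ∫|Ψ|² dx = 4.0784, and ∫Ψ*·x·Ψ dx = 3.2615, so ⟨x⟩ = 3.2615 / 4.0784.
⟨x⟩ = 0.79972.

0.800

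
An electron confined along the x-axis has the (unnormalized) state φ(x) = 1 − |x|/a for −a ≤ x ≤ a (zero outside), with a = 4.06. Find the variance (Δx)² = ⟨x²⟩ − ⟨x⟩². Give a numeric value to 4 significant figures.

Compute ⟨x⟩ and ⟨x²⟩ separately, then (Δx)² = ⟨x²⟩ − ⟨x⟩².
φ is even, so ∫ over [−a, a] = 2∫₀ᵃ with φ = 1 − x/a there: ∫₀ᵃ (1 − x/a)² dx = a/3, ∫₀ᵃ x²(1 − x/a)² dx = a³/30, ∫₀ᵃ x⁴(1 − x/a)² dx = a⁵/105.
Normalization: ∫|φ|² dx = 2.7067.
⟨x⟩ = 0.0000 and ⟨x²⟩ = 1.6484.
(Δx)² = 1.6484 − (0.0000)² = 1.6484.

1.648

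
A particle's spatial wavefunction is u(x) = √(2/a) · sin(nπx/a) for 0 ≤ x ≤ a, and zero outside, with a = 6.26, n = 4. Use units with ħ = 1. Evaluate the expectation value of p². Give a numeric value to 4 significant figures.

p² u = −ħ² d²u/dx²; ⟨p²⟩ = −ħ² ∫ u*·u'' dx.
d/dx sin(nπx/a) = (nπ/a)·cos(nπx/a) and d²/dx² sin(nπx/a) = −(nπ/a)²·sin(nπx/a); on 0 ≤ x ≤ a, ∫sin²(nπx/a) dx = a/2 and ∫sin(nπx/a)·cos(nπx/a) dx = 0.
⟨p²⟩ = 4.0297.

4.030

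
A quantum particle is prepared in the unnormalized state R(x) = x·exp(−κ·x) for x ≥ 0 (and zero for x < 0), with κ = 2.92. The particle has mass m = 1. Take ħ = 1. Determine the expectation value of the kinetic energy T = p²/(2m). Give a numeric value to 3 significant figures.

T = −(ħ²/2m) d²/dx², so ⟨T⟩ = −(ħ²/2m) ∫ R*·R'' dx / ∫|R|² dx; with m = 1.
Differentiate x·exp(−κ·x) with the product rule; every integrand then reduces to terms xʲ·e^(−2κx) on [0, ∞), with ∫₀^∞ xʲ·e^(−2κx) dx = j!/(2κ)^(j+1).
State is unnormalized: ∫|R|² dx = 0.010041, and ∫R*·(−ħ²/2m · R'') dx = 0.042808, so ⟨T⟩ = 0.042808 / 0.010041.
⟨T⟩ = 4.2632.

4.26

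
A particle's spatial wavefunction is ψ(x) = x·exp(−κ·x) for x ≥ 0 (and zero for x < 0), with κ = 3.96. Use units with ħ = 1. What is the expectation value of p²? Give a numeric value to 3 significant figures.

15.7

p² ψ = −ħ² d²ψ/dx²; ⟨p²⟩ = −ħ² ∫ ψ*·ψ'' dx / ∫|ψ|² dx.
Differentiate x·exp(−κ·x) with the product rule; every integrand then reduces to terms xʲ·e^(−2κx) on [0, ∞), with ∫₀^∞ xʲ·e^(−2κx) dx = j!/(2κ)^(j+1).
State is unnormalized: ∫|ψ|² dx = 0.0040258, and ∫ψ*·(−ħ² ψ'') dx = 0.063131, so ⟨p²⟩ = 0.063131 / 0.0040258.
⟨p²⟩ = 15.682.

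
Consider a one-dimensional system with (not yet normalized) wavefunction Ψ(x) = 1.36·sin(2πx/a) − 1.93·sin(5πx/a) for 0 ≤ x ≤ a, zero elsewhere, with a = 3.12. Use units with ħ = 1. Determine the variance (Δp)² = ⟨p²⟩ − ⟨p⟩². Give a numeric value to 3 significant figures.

18.3

Compute ⟨p⟩ and ⟨p²⟩ separately; (Δp)² = ⟨p²⟩ − ⟨p⟩².
d²/dx² sin(jπx/a) = −(jπ/a)²·sin(jπx/a); on 0 ≤ x ≤ a, ∫sin²(jπx/a) dx = a/2 and ∫sin(jπx/a)·sin(lπx/a) dx = 0 for j ≠ l, so only diagonal terms survive in ∫|Ψ|² and ∫Ψ·Ψ″; ∫Ψ·Ψ′ dx = [Ψ²/2] between the walls = 0.
Normalization: ∫|Ψ|² dx = 8.6962.
⟨p⟩ = 0.0000 and ⟨p²⟩ = 18.283.
(Δp)² = 18.283 − (0.0000)² = 18.283.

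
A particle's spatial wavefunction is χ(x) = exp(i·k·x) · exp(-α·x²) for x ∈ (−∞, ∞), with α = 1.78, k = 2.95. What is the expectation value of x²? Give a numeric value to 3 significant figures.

⟨x²⟩ = ∫ x²·|χ|² dx / ∫|χ|² dx (integrals over the domain).
Gaussian moments: ∫x^(2j)·e^(−2αx²) dx = (2j−1)!!/(4α)^j · √(π/(2α)), odd powers integrate to 0; here √(π/(2α)) = 0.93940.
State is unnormalized: ∫|χ|² dx = 0.93940, and ∫χ*·x²·χ dx = 0.13194, so ⟨x²⟩ = 0.13194 / 0.93940.
⟨x²⟩ = 0.14045.

0.140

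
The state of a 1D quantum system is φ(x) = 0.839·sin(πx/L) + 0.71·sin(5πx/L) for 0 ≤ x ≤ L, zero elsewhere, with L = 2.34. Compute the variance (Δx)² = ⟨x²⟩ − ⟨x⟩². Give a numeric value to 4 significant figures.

0.3280

Compute ⟨x⟩ and ⟨x²⟩ separately, then (Δx)² = ⟨x²⟩ − ⟨x⟩².
On 0 ≤ x ≤ L (j ≠ l): ∫sin²(jπx/L) dx = L/2, ∫sin(jπx/L)·sin(lπx/L) dx = 0; diagonal moments ∫x·sin²(jπx/L) dx = L²/4, ∫x²·sin²(jπx/L) dx = L³·(1/6 − 1/(4j²π²)); cross terms ∫x·sin(jπx/L)·sin(lπx/L) dx = 0 for j + l even and −4jlL²/(π²(j² − l²)²) for j + l odd, ∫x²·sin(jπx/L)·sin(lπx/L) dx = (−1)^(j+l)·4jlL³/(π²(j² − l²)²); higher powers the same way via product-to-sum and parts.
Normalization: ∫|φ|² dx = 1.4134.
⟨x⟩ = 1.1700 and ⟨x²⟩ = 1.6969.
(Δx)² = 1.6969 − (1.1700)² = 0.32803.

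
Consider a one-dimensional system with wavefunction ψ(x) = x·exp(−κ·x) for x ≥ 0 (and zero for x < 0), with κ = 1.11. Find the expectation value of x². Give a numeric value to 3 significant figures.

2.43

⟨x²⟩ = ∫ x²·|ψ|² dx / ∫|ψ|² dx (integrals over the domain).
Every integrand reduces to terms xʲ·e^(−2κx) on [0, ∞); use ∫₀^∞ xʲ·e^(−2κx) dx = j!/(2κ)^(j+1).
State is unnormalized: ∫|ψ|² dx = 0.18280, and ∫ψ*·x²·ψ dx = 0.44509, so ⟨x²⟩ = 0.44509 / 0.18280.
⟨x²⟩ = 2.4349.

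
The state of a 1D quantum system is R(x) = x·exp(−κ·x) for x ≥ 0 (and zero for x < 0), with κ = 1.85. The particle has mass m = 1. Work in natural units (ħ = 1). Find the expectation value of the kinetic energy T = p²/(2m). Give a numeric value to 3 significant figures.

1.71

T = −(ħ²/2m) d²/dx², so ⟨T⟩ = −(ħ²/2m) ∫ R*·R'' dx / ∫|R|² dx; with m = 1.
Differentiate x·exp(−κ·x) with the product rule; every integrand then reduces to terms xʲ·e^(−2κx) on [0, ∞), with ∫₀^∞ xʲ·e^(−2κx) dx = j!/(2κ)^(j+1).
State is unnormalized: ∫|R|² dx = 0.039484, and ∫R*·(−ħ²/2m · R'') dx = 0.067568, so ⟨T⟩ = 0.067568 / 0.039484.
⟨T⟩ = 1.7113.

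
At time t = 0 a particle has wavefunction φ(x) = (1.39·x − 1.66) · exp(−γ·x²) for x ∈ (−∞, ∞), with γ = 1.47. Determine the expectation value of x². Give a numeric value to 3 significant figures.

0.206

⟨x²⟩ = ∫ x²·|φ|² dx / ∫|φ|² dx (integrals over the domain).
Expand each integrand as polynomial × e^(−2γx²) and use ∫x^(2j)·e^(−2γx²) dx = (2j−1)!!/(4γ)^j · √(π/(2γ)), odd powers → 0; here √(π/(2γ)) = 1.0337.
State is unnormalized: ∫|φ|² dx = 3.1882, and ∫φ*·x²·φ dx = 0.65774, so ⟨x²⟩ = 0.65774 / 3.1882.
⟨x²⟩ = 0.20631.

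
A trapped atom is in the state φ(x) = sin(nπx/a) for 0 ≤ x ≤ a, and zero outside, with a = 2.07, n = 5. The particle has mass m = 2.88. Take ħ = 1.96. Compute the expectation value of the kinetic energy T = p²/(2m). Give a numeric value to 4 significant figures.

38.41

T = −(ħ²/2m) d²/dx², so ⟨T⟩ = −(ħ²/2m) ∫ φ*·φ'' dx / ∫|φ|² dx; with m = 2.88.
d/dx sin(nπx/a) = (nπ/a)·cos(nπx/a) and d²/dx² sin(nπx/a) = −(nπ/a)²·sin(nπx/a); on 0 ≤ x ≤ a, ∫sin²(nπx/a) dx = a/2 and ∫sin(nπx/a)·cos(nπx/a) dx = 0.
State is unnormalized: ∫|φ|² dx = 1.0350, and ∫φ*·(−ħ²/2m · φ'') dx = 39.749, so ⟨T⟩ = 39.749 / 1.0350.
⟨T⟩ = 38.405.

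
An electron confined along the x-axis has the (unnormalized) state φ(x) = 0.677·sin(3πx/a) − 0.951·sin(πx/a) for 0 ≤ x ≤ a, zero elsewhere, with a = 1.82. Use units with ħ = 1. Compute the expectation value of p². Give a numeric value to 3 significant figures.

11.0

p² φ = −ħ² d²φ/dx²; ⟨p²⟩ = −ħ² ∫ φ*·φ'' dx / ∫|φ|² dx.
d²/dx² sin(jπx/a) = −(jπ/a)²·sin(jπx/a); on 0 ≤ x ≤ a, ∫sin²(jπx/a) dx = a/2 and ∫sin(jπx/a)·sin(lπx/a) dx = 0 for j ≠ l, so only diagonal terms survive in ∫|φ|² and ∫φ·φ″; ∫φ·φ′ dx = [φ²/2] between the walls = 0.
State is unnormalized: ∫|φ|² dx = 1.2401, and ∫φ*·(−ħ² φ'') dx = 13.637, so ⟨p²⟩ = 13.637 / 1.2401.
⟨p²⟩ = 10.997.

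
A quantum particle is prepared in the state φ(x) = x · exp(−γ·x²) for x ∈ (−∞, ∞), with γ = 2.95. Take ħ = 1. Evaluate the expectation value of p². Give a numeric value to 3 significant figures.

8.85

p² φ = −ħ² d²φ/dx²; ⟨p²⟩ = −ħ² ∫ φ*·φ'' dx / ∫|φ|² dx.
Expand each integrand as polynomial × e^(−2γx²) and use ∫x^(2j)·e^(−2γx²) dx = (2j−1)!!/(4γ)^j · √(π/(2γ)), odd powers → 0; here √(π/(2γ)) = 0.72971. Differentiate with the product rule, d/dx e^(−γx²) = −2γx·e^(−γx²).
State is unnormalized: ∫|φ|² dx = 0.061840, and ∫φ*·(−ħ² φ'') dx = 0.54728, so ⟨p²⟩ = 0.54728 / 0.061840.
⟨p²⟩ = 8.8500.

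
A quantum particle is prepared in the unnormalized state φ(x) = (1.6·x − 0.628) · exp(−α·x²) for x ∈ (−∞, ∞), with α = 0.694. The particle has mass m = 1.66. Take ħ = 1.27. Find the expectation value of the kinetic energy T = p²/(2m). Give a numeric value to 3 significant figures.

0.809

T = −(ħ²/2m) d²/dx², so ⟨T⟩ = −(ħ²/2m) ∫ φ*·φ'' dx / ∫|φ|² dx; with m = 1.66.
Expand each integrand as polynomial × e^(−2αx²) and use ∫x^(2j)·e^(−2αx²) dx = (2j−1)!!/(4α)^j · √(π/(2α)), odd powers → 0; here √(π/(2α)) = 1.5045. Differentiate with the product rule, d/dx e^(−αx²) = −2αx·e^(−αx²).
State is unnormalized: ∫|φ|² dx = 1.9807, and ∫φ*·(−ħ²/2m · φ'') dx = 1.6033, so ⟨T⟩ = 1.6033 / 1.9807.
⟨T⟩ = 0.80947.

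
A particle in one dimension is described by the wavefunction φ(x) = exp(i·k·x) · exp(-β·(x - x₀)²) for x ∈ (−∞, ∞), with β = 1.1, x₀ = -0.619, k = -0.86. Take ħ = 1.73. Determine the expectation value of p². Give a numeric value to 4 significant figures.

5.506

p² φ = −ħ² d²φ/dx²; ⟨p²⟩ = −ħ² ∫ φ*·φ'' dx / ∫|φ|² dx.
Gaussian moments (u = x − x₀): ∫u^(2j)·e^(−2βu²) du = (2j−1)!!/(4β)^j · √(π/(2β)), odd powers integrate to 0; here √(π/(2β)) = 1.1950. Derivatives: φ′ = (ik − 2βu)·φ, φ″ = ((ik − 2βu)² − 2β)·φ; the odd-in-u pieces drop out.
State is unnormalized: ∫|φ|² dx = 1.1950, and ∫φ*·(−ħ² φ'') dx = 6.5793, so ⟨p²⟩ = 6.5793 / 1.1950.
⟨p²⟩ = 5.5057.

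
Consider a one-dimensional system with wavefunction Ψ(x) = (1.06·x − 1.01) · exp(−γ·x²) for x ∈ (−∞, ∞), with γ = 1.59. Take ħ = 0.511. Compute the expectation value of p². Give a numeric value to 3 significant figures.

0.538

p² Ψ = −ħ² d²Ψ/dx²; ⟨p²⟩ = −ħ² ∫ Ψ*·Ψ'' dx / ∫|Ψ|² dx.
Expand each integrand as polynomial × e^(−2γx²) and use ∫x^(2j)·e^(−2γx²) dx = (2j−1)!!/(4γ)^j · √(π/(2γ)), odd powers → 0; here √(π/(2γ)) = 0.99394. Differentiate with the product rule, d/dx e^(−γx²) = −2γx·e^(−γx²).
State is unnormalized: ∫|Ψ|² dx = 1.1895, and ∫Ψ*·(−ħ² Ψ'') dx = 0.63968, so ⟨p²⟩ = 0.63968 / 1.1895.
⟨p²⟩ = 0.53776.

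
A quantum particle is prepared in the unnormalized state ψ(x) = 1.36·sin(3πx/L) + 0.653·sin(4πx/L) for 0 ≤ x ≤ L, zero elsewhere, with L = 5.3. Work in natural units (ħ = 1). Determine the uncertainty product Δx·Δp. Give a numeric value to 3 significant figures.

Δx = √(⟨x²⟩−⟨x⟩²), Δp = √(⟨p²⟩−⟨p⟩²).
On 0 ≤ x ≤ L (j ≠ l): ∫sin²(jπx/L) dx = L/2, ∫sin(jπx/L)·sin(lπx/L) dx = 0; diagonal moments ∫x·sin²(jπx/L) dx = L²/4, ∫x²·sin²(jπx/L) dx = L³·(1/6 − 1/(4j²π²)); cross terms ∫x·sin(jπx/L)·sin(lπx/L) dx = 0 for j + l even and −4jlL²/(π²(j² − l²)²) for j + l odd, ∫x²·sin(jπx/L)·sin(lπx/L) dx = (−1)^(j+l)·4jlL³/(π²(j² − l²)²); higher powers the same way via product-to-sum and parts. d²/dx² sin(jπx/L) = −(jπ/L)²·sin(jπx/L); on 0 ≤ x ≤ L, ∫sin²(jπx/L) dx = L/2 and ∫sin(jπx/L)·sin(lπx/L) dx = 0 for j ≠ l, so only diagonal terms survive in ∫|ψ|² and ∫ψ·ψ″; ∫ψ·ψ′ dx = [ψ²/2] between the walls = 0.
Normalization: ∫|ψ|² dx = 6.0314.
⟨x⟩ = 1.8290, ⟨x²⟩ = 4.8667 ⇒ Δx = 1.2335.
⟨p⟩ = 0.0000, ⟨p²⟩ = 3.6230 ⇒ Δp = 1.9034.
Δx·Δp = 2.3479.

2.35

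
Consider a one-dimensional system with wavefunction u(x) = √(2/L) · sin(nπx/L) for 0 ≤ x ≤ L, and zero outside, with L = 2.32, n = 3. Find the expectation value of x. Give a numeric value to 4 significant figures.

1.160

⟨x⟩ = ∫ x·|u|² dx (integrals over the domain).
With sin²θ = (1 − cos2θ)/2 on 0 ≤ x ≤ L: ∫sin²(nπx/L) dx = L/2, ∫x·sin²(nπx/L) dx = L²/4, ∫x²·sin²(nπx/L) dx = L³·(1/6 − 1/(4n²π²)); higher powers xᵏ the same way, integrating xᵏ·cos(2nπx/L) by parts.
⟨x⟩ = 1.1600.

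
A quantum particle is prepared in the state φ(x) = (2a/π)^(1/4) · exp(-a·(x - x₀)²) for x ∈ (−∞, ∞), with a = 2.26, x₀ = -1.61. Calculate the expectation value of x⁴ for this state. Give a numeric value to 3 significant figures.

⟨x⁴⟩ = ∫ x⁴·|φ|² dx (integrals over the domain).
Gaussian moments (u = x − x₀): ∫u^(2j)·e^(−2au²) du = (2j−1)!!/(4a)^j · √(π/(2a)), odd powers integrate to 0; here √(π/(2a)) = 0.83369.
⟨x⁴⟩ = 8.4761.

8.48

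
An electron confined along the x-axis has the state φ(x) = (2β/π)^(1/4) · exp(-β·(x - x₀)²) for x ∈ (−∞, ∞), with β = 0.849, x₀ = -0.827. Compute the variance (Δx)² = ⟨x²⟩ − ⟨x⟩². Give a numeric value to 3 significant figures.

Compute ⟨x⟩ and ⟨x²⟩ separately, then (Δx)² = ⟨x²⟩ − ⟨x⟩².
Gaussian moments (u = x − x₀): ∫u^(2j)·e^(−2βu²) du = (2j−1)!!/(4β)^j · √(π/(2β)), odd powers integrate to 0; here √(π/(2β)) = 1.3602.
⟨x⟩ = -0.82700 and ⟨x²⟩ = 0.97839.
(Δx)² = 0.97839 − (-0.82700)² = 0.29446.

0.294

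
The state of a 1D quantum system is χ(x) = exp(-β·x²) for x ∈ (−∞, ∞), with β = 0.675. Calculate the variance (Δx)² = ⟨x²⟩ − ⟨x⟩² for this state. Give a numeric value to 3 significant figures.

Compute ⟨x⟩ and ⟨x²⟩ separately, then (Δx)² = ⟨x²⟩ − ⟨x⟩².
Gaussian moments: ∫x^(2j)·e^(−2βx²) dx = (2j−1)!!/(4β)^j · √(π/(2β)), odd powers integrate to 0; here √(π/(2β)) = 1.5255.
Normalization: ∫|χ|² dx = 1.5255.
⟨x⟩ = 0.0000 and ⟨x²⟩ = 0.37037.
(Δx)² = 0.37037 − (0.0000)² = 0.37037.

0.370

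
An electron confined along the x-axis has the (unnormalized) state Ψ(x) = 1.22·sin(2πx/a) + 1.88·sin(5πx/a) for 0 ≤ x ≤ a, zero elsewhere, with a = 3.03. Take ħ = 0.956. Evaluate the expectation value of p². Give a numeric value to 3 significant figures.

18.4

p² Ψ = −ħ² d²Ψ/dx²; ⟨p²⟩ = −ħ² ∫ Ψ*·Ψ'' dx / ∫|Ψ|² dx.
d²/dx² sin(jπx/a) = −(jπ/a)²·sin(jπx/a); on 0 ≤ x ≤ a, ∫sin²(jπx/a) dx = a/2 and ∫sin(jπx/a)·sin(lπx/a) dx = 0 for j ≠ l, so only diagonal terms survive in ∫|Ψ|² and ∫Ψ·Ψ″; ∫Ψ·Ψ′ dx = [Ψ²/2] between the walls = 0.
State is unnormalized: ∫|Ψ|² dx = 7.6095, and ∫Ψ*·(−ħ² Ψ'') dx = 140.38, so ⟨p²⟩ = 140.38 / 7.6095.
⟨p²⟩ = 18.448.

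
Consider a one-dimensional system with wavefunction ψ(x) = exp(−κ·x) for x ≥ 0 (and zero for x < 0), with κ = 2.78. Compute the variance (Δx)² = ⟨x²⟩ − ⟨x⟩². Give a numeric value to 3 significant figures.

Compute ⟨x⟩ and ⟨x²⟩ separately, then (Δx)² = ⟨x²⟩ − ⟨x⟩².
Every integrand reduces to terms xʲ·e^(−2κx) on [0, ∞); use ∫₀^∞ xʲ·e^(−2κx) dx = j!/(2κ)^(j+1).
Normalization: ∫|ψ|² dx = 0.17986.
⟨x⟩ = 0.17986 and ⟨x²⟩ = 0.064696.
(Δx)² = 0.064696 − (0.17986)² = 0.032348.

0.0323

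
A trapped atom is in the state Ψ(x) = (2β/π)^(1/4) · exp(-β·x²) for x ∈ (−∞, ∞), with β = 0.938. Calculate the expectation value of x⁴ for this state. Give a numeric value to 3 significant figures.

⟨x⁴⟩ = ∫ x⁴·|Ψ|² dx (integrals over the domain).
Gaussian moments: ∫x^(2j)·e^(−2βx²) dx = (2j−1)!!/(4β)^j · √(π/(2β)), odd powers integrate to 0; here √(π/(2β)) = 1.2941.
⟨x⁴⟩ = 0.21311.

0.213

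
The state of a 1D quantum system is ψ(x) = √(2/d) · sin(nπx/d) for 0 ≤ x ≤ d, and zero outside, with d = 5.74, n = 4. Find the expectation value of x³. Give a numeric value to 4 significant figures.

46.38

⟨x³⟩ = ∫ x³·|ψ|² dx (integrals over the domain).
With sin²θ = (1 − cos2θ)/2 on 0 ≤ x ≤ d: ∫sin²(nπx/d) dx = d/2, ∫x·sin²(nπx/d) dx = d²/4, ∫x²·sin²(nπx/d) dx = d³·(1/6 − 1/(4n²π²)); higher powers xᵏ the same way, integrating xᵏ·cos(2nπx/d) by parts.
⟨x³⟩ = 46.382.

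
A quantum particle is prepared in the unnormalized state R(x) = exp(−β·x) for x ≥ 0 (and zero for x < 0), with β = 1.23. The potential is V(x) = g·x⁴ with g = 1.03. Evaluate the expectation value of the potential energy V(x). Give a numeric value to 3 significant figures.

0.675

⟨V⟩ = ∫ V(x)·|R|² dx / ∫|R|² dx.
Every integrand reduces to terms xʲ·e^(−2βx) on [0, ∞); use ∫₀^∞ xʲ·e^(−2βx) dx = j!/(2β)^(j+1).
State is unnormalized: ∫|R|² dx = 0.40650, and ∫R*·V(x)·R dx = 0.27439, so ⟨V⟩ = 0.27439 / 0.40650.
⟨V⟩ = 0.67501.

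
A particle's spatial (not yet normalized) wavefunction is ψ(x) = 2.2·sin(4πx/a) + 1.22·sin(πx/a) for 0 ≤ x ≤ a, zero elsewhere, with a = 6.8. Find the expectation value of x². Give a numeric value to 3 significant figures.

⟨x²⟩ = ∫ x²·|ψ|² dx / ∫|ψ|² dx (integrals over the domain).
On 0 ≤ x ≤ a (j ≠ l): ∫sin²(jπx/a) dx = a/2, ∫sin(jπx/a)·sin(lπx/a) dx = 0; diagonal moments ∫x·sin²(jπx/a) dx = a²/4, ∫x²·sin²(jπx/a) dx = a³·(1/6 − 1/(4j²π²)); cross terms ∫x·sin(jπx/a)·sin(lπx/a) dx = 0 for j + l even and −4jla²/(π²(j² − l²)²) for j + l odd, ∫x²·sin(jπx/a)·sin(lπx/a) dx = (−1)^(j+l)·4jla³/(π²(j² − l²)²); higher powers the same way via product-to-sum and parts.
State is unnormalized: ∫|ψ|² dx = 21.517, and ∫ψ*·x²·ψ dx = 305.22, so ⟨x²⟩ = 305.22 / 21.517.
⟨x²⟩ = 14.185.

14.2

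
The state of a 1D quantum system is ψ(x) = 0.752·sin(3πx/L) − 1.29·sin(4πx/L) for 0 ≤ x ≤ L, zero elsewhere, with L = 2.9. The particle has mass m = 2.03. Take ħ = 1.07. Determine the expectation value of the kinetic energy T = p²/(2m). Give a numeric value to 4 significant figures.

4.707

T = −(ħ²/2m) d²/dx², so ⟨T⟩ = −(ħ²/2m) ∫ ψ*·ψ'' dx / ∫|ψ|² dx; with m = 2.03.
d²/dx² sin(jπx/L) = −(jπ/L)²·sin(jπx/L); on 0 ≤ x ≤ L, ∫sin²(jπx/L) dx = L/2 and ∫sin(jπx/L)·sin(lπx/L) dx = 0 for j ≠ l, so only diagonal terms survive in ∫|ψ|² and ∫ψ·ψ″; ∫ψ·ψ′ dx = [ψ²/2] between the walls = 0.
State is unnormalized: ∫|ψ|² dx = 3.2329, and ∫ψ*·(−ħ²/2m · ψ'') dx = 15.219, so ⟨T⟩ = 15.219 / 3.2329.
⟨T⟩ = 4.7074.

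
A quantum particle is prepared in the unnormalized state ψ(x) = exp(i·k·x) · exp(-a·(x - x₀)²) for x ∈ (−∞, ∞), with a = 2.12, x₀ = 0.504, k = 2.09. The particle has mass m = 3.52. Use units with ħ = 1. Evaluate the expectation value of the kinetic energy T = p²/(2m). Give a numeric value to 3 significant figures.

0.922

T = −(ħ²/2m) d²/dx², so ⟨T⟩ = −(ħ²/2m) ∫ ψ*·ψ'' dx / ∫|ψ|² dx; with m = 3.52.
Gaussian moments (u = x − x₀): ∫u^(2j)·e^(−2au²) du = (2j−1)!!/(4a)^j · √(π/(2a)), odd powers integrate to 0; here √(π/(2a)) = 0.86078. Derivatives: ψ′ = (ik − 2au)·ψ, ψ″ = ((ik − 2au)² − 2a)·ψ; the odd-in-u pieces drop out.
State is unnormalized: ∫|ψ|² dx = 0.86078, and ∫ψ*·(−ħ²/2m · ψ'') dx = 0.79330, so ⟨T⟩ = 0.79330 / 0.86078.
⟨T⟩ = 0.92161.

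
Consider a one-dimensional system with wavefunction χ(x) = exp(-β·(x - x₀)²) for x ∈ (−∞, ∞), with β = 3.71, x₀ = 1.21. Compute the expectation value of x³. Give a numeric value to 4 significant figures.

⟨x³⟩ = ∫ x³·|χ|² dx / ∫|χ|² dx (integrals over the domain).
Gaussian moments (u = x − x₀): ∫u^(2j)·e^(−2βu²) du = (2j−1)!!/(4β)^j · √(π/(2β)), odd powers integrate to 0; here √(π/(2β)) = 0.65069.
State is unnormalized: ∫|χ|² dx = 0.65069, and ∫χ*·x³·χ dx = 1.3119, so ⟨x³⟩ = 1.3119 / 0.65069.
⟨x³⟩ = 2.0162.

2.016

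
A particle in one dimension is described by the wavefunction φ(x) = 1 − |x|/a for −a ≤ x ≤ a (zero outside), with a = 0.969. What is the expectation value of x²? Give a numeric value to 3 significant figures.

0.0939

⟨x²⟩ = ∫ x²·|φ|² dx / ∫|φ|² dx (integrals over the domain).
φ is even, so ∫ over [−a, a] = 2∫₀ᵃ with φ = 1 − x/a there: ∫₀ᵃ (1 − x/a)² dx = a/3, ∫₀ᵃ x²(1 − x/a)² dx = a³/30, ∫₀ᵃ x⁴(1 − x/a)² dx = a⁵/105.
State is unnormalized: ∫|φ|² dx = 0.64600, and ∫φ*·x²·φ dx = 0.060657, so ⟨x²⟩ = 0.060657 / 0.64600.
⟨x²⟩ = 0.093896.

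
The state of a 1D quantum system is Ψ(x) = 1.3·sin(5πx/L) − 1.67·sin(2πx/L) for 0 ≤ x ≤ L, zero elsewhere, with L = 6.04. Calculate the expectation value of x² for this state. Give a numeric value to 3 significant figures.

12.5

⟨x²⟩ = ∫ x²·|Ψ|² dx / ∫|Ψ|² dx (integrals over the domain).
On 0 ≤ x ≤ L (j ≠ l): ∫sin²(jπx/L) dx = L/2, ∫sin(jπx/L)·sin(lπx/L) dx = 0; diagonal moments ∫x·sin²(jπx/L) dx = L²/4, ∫x²·sin²(jπx/L) dx = L³·(1/6 − 1/(4j²π²)); cross terms ∫x·sin(jπx/L)·sin(lπx/L) dx = 0 for j + l even and −4jlL²/(π²(j² − l²)²) for j + l odd, ∫x²·sin(jπx/L)·sin(lπx/L) dx = (−1)^(j+l)·4jlL³/(π²(j² − l²)²); higher powers the same way via product-to-sum and parts.
State is unnormalized: ∫|Ψ|² dx = 13.526, and ∫Ψ*·x²·Ψ dx = 169.01, so ⟨x²⟩ = 169.01 / 13.526.
⟨x²⟩ = 12.495.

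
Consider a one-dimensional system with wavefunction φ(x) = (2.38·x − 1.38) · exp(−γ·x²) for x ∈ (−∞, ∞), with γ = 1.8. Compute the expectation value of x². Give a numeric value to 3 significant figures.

⟨x²⟩ = ∫ x²·|φ|² dx / ∫|φ|² dx (integrals over the domain).
Expand each integrand as polynomial × e^(−2γx²) and use ∫x^(2j)·e^(−2γx²) dx = (2j−1)!!/(4γ)^j · √(π/(2γ)), odd powers → 0; here √(π/(2γ)) = 0.93417.
State is unnormalized: ∫|φ|² dx = 2.5140, and ∫φ*·x²·φ dx = 0.55331, so ⟨x²⟩ = 0.55331 / 2.5140.
⟨x²⟩ = 0.22009.

0.220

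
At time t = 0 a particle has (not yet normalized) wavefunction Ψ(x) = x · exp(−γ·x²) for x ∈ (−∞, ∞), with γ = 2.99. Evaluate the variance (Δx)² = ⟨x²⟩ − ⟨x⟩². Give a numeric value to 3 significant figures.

0.251

Compute ⟨x⟩ and ⟨x²⟩ separately, then (Δx)² = ⟨x²⟩ − ⟨x⟩².
Expand each integrand as polynomial × e^(−2γx²) and use ∫x^(2j)·e^(−2γx²) dx = (2j−1)!!/(4γ)^j · √(π/(2γ)), odd powers → 0; here √(π/(2γ)) = 0.72481.
Normalization: ∫|Ψ|² dx = 0.060603.
⟨x⟩ = 0.0000 and ⟨x²⟩ = 0.25084.
(Δx)² = 0.25084 − (0.0000)² = 0.25084.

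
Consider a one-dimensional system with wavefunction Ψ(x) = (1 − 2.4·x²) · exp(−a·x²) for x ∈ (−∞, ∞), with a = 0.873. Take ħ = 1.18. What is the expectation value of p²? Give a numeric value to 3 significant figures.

p² Ψ = −ħ² d²Ψ/dx²; ⟨p²⟩ = −ħ² ∫ Ψ*·Ψ'' dx / ∫|Ψ|² dx.
Expand each integrand as polynomial × e^(−2ax²) and use ∫x^(2j)·e^(−2ax²) dx = (2j−1)!!/(4a)^j · √(π/(2a)), odd powers → 0; here √(π/(2a)) = 1.3414. Differentiate with the product rule, d/dx e^(−ax²) = −2ax·e^(−ax²).
State is unnormalized: ∫|Ψ|² dx = 1.3984, and ∫Ψ*·(−ħ² Ψ'') dx = 9.2632, so ⟨p²⟩ = 9.2632 / 1.3984.
⟨p²⟩ = 6.6241.

6.62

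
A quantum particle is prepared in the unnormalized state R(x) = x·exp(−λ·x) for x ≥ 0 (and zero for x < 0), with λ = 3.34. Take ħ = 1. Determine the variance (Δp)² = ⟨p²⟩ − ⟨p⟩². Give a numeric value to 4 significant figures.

11.16

Compute ⟨p⟩ and ⟨p²⟩ separately; (Δp)² = ⟨p²⟩ − ⟨p⟩².
Differentiate x·exp(−λ·x) with the product rule; every integrand then reduces to terms xʲ·e^(−2λx) on [0, ∞), with ∫₀^∞ xʲ·e^(−2λx) dx = j!/(2λ)^(j+1).
Normalization: ∫|R|² dx = 0.0067097.
⟨p⟩ = 0.0000 and ⟨p²⟩ = 11.156.
(Δp)² = 11.156 − (0.0000)² = 11.156.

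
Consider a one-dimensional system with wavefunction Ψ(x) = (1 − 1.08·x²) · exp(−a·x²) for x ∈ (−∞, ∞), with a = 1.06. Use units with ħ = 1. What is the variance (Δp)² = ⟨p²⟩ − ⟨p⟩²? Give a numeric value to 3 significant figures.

Compute ⟨p⟩ and ⟨p²⟩ separately; (Δp)² = ⟨p²⟩ − ⟨p⟩².
Expand each integrand as polynomial × e^(−2ax²) and use ∫x^(2j)·e^(−2ax²) dx = (2j−1)!!/(4a)^j · √(π/(2a)), odd powers → 0; here √(π/(2a)) = 1.2173. Differentiate with the product rule, d/dx e^(−ax²) = −2ax·e^(−ax²).
Normalization: ∫|Ψ|² dx = 0.83412.
⟨p⟩ = 0.0000 and ⟨p²⟩ = 3.0376.
(Δp)² = 3.0376 − (0.0000)² = 3.0376.

3.04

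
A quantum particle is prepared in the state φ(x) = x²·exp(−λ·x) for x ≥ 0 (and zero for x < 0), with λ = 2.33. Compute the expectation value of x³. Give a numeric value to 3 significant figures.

2.08

⟨x³⟩ = ∫ x³·|φ|² dx / ∫|φ|² dx (integrals over the domain).
Every integrand reduces to terms xʲ·e^(−2λx) on [0, ∞); use ∫₀^∞ xʲ·e^(−2λx) dx = j!/(2λ)^(j+1).
State is unnormalized: ∫|φ|² dx = 0.010921, and ∫φ*·x³·φ dx = 0.022664, so ⟨x³⟩ = 0.022664 / 0.010921.
⟨x³⟩ = 2.0752.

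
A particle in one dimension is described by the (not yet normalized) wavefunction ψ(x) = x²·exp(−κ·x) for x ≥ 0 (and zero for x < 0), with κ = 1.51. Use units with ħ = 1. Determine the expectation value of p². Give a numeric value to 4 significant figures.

0.7600

p² ψ = −ħ² d²ψ/dx²; ⟨p²⟩ = −ħ² ∫ ψ*·ψ'' dx / ∫|ψ|² dx.
Differentiate x²·exp(−κ·x) with the product rule; every integrand then reduces to terms xʲ·e^(−2κx) on [0, ∞), with ∫₀^∞ xʲ·e^(−2κx) dx = j!/(2κ)^(j+1).
State is unnormalized: ∫|ψ|² dx = 0.095538, and ∫ψ*·(−ħ² ψ'') dx = 0.072612, so ⟨p²⟩ = 0.072612 / 0.095538.
⟨p²⟩ = 0.76003.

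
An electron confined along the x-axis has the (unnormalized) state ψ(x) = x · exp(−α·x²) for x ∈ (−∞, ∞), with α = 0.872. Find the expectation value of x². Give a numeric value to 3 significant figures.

⟨x²⟩ = ∫ x²·|ψ|² dx / ∫|ψ|² dx (integrals over the domain).
Expand each integrand as polynomial × e^(−2αx²) and use ∫x^(2j)·e^(−2αx²) dx = (2j−1)!!/(4α)^j · √(π/(2α)), odd powers → 0; here √(π/(2α)) = 1.3422.
State is unnormalized: ∫|ψ|² dx = 0.38479, and ∫ψ*·x²·ψ dx = 0.33096, so ⟨x²⟩ = 0.33096 / 0.38479.
⟨x²⟩ = 0.86009.

0.860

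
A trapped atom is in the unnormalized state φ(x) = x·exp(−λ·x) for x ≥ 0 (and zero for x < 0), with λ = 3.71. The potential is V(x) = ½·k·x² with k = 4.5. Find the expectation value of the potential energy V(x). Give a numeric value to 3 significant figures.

0.490

⟨V⟩ = ∫ V(x)·|φ|² dx / ∫|φ|² dx.
Every integrand reduces to terms xʲ·e^(−2λx) on [0, ∞); use ∫₀^∞ xʲ·e^(−2λx) dx = j!/(2λ)^(j+1).
State is unnormalized: ∫|φ|² dx = 0.0048957, and ∫φ*·V(x)·φ dx = 0.0024009, so ⟨V⟩ = 0.0024009 / 0.0048957.
⟨V⟩ = 0.49041.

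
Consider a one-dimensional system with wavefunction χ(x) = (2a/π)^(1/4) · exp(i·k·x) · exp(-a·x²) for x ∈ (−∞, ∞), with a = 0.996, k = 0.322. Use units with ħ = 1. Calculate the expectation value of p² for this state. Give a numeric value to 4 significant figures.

p² χ = −ħ² d²χ/dx²; ⟨p²⟩ = −ħ² ∫ χ*·χ'' dx.
Gaussian moments: ∫x^(2j)·e^(−2ax²) dx = (2j−1)!!/(4a)^j · √(π/(2a)), odd powers integrate to 0; here √(π/(2a)) = 1.2558. Derivatives: χ′ = (ik − 2ax)·χ, χ″ = ((ik − 2ax)² − 2a)·χ; the odd-in-x pieces drop out.
⟨p²⟩ = 1.0997.

1.100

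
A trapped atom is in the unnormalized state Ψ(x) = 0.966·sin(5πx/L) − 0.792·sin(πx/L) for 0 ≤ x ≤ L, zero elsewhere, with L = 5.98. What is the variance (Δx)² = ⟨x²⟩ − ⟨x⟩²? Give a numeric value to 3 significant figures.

1.96

Compute ⟨x⟩ and ⟨x²⟩ separately, then (Δx)² = ⟨x²⟩ − ⟨x⟩².
On 0 ≤ x ≤ L (j ≠ l): ∫sin²(jπx/L) dx = L/2, ∫sin(jπx/L)·sin(lπx/L) dx = 0; diagonal moments ∫x·sin²(jπx/L) dx = L²/4, ∫x²·sin²(jπx/L) dx = L³·(1/6 − 1/(4j²π²)); cross terms ∫x·sin(jπx/L)·sin(lπx/L) dx = 0 for j + l even and −4jlL²/(π²(j² − l²)²) for j + l odd, ∫x²·sin(jπx/L)·sin(lπx/L) dx = (−1)^(j+l)·4jlL³/(π²(j² − l²)²); higher powers the same way via product-to-sum and parts.
Normalization: ∫|Ψ|² dx = 4.6657.
⟨x⟩ = 2.9900 and ⟨x²⟩ = 10.902.
(Δx)² = 10.902 − (2.9900)² = 1.9617.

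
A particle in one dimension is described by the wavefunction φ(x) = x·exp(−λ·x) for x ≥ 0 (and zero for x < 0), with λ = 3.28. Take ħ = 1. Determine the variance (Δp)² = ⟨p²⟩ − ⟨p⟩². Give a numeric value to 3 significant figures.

10.8

Compute ⟨p⟩ and ⟨p²⟩ separately; (Δp)² = ⟨p²⟩ − ⟨p⟩².
Differentiate x·exp(−λ·x) with the product rule; every integrand then reduces to terms xʲ·e^(−2λx) on [0, ∞), with ∫₀^∞ xʲ·e^(−2λx) dx = j!/(2λ)^(j+1).
Normalization: ∫|φ|² dx = 0.0070847.
⟨p⟩ = 0.0000 and ⟨p²⟩ = 10.758.
(Δp)² = 10.758 − (0.0000)² = 10.758.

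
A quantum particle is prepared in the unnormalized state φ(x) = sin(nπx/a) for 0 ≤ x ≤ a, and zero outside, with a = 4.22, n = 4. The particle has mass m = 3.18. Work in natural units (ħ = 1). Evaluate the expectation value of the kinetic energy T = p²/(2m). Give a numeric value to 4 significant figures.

1.394

T = −(ħ²/2m) d²/dx², so ⟨T⟩ = −(ħ²/2m) ∫ φ*·φ'' dx / ∫|φ|² dx; with m = 3.18.
d/dx sin(nπx/a) = (nπ/a)·cos(nπx/a) and d²/dx² sin(nπx/a) = −(nπ/a)²·sin(nπx/a); on 0 ≤ x ≤ a, ∫sin²(nπx/a) dx = a/2 and ∫sin(nπx/a)·cos(nπx/a) dx = 0.
State is unnormalized: ∫|φ|² dx = 2.1100, and ∫φ*·(−ħ²/2m · φ'') dx = 2.9418, so ⟨T⟩ = 2.9418 / 2.1100.
⟨T⟩ = 1.3942.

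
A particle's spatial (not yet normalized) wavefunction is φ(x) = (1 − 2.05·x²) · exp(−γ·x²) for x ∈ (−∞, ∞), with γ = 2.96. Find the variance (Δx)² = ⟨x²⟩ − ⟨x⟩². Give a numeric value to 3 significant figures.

Compute ⟨x⟩ and ⟨x²⟩ separately, then (Δx)² = ⟨x²⟩ − ⟨x⟩².
Expand each integrand as polynomial × e^(−2γx²) and use ∫x^(2j)·e^(−2γx²) dx = (2j−1)!!/(4γ)^j · √(π/(2γ)), odd powers → 0; here √(π/(2γ)) = 0.72847.
Normalization: ∫|φ|² dx = 0.54173.
⟨x⟩ = 0.0000 and ⟨x²⟩ = 0.046659.
(Δx)² = 0.046659 − (0.0000)² = 0.046659.

0.0467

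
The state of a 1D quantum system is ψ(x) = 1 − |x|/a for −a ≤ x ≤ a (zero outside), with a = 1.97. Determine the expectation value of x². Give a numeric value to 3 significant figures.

⟨x²⟩ = ∫ x²·|ψ|² dx / ∫|ψ|² dx (integrals over the domain).
ψ is even, so ∫ over [−a, a] = 2∫₀ᵃ with ψ = 1 − x/a there: ∫₀ᵃ (1 − x/a)² dx = a/3, ∫₀ᵃ x²(1 − x/a)² dx = a³/30, ∫₀ᵃ x⁴(1 − x/a)² dx = a⁵/105.
State is unnormalized: ∫|ψ|² dx = 1.3133, and ∫ψ*·x²·ψ dx = 0.50969, so ⟨x²⟩ = 0.50969 / 1.3133.
⟨x²⟩ = 0.38809.

0.388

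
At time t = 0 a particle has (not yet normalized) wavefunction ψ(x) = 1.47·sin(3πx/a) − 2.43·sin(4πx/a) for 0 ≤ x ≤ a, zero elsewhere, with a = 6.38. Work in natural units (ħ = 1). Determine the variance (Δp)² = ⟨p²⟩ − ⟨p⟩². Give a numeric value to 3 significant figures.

Compute ⟨p⟩ and ⟨p²⟩ separately; (Δp)² = ⟨p²⟩ − ⟨p⟩².
d²/dx² sin(jπx/a) = −(jπ/a)²·sin(jπx/a); on 0 ≤ x ≤ a, ∫sin²(jπx/a) dx = a/2 and ∫sin(jπx/a)·sin(lπx/a) dx = 0 for j ≠ l, so only diagonal terms survive in ∫|ψ|² and ∫ψ·ψ″; ∫ψ·ψ′ dx = [ψ²/2] between the walls = 0.
Normalization: ∫|ψ|² dx = 25.730.
⟨p⟩ = 0.0000 and ⟨p²⟩ = 3.4248.
(Δp)² = 3.4248 − (0.0000)² = 3.4248.

3.42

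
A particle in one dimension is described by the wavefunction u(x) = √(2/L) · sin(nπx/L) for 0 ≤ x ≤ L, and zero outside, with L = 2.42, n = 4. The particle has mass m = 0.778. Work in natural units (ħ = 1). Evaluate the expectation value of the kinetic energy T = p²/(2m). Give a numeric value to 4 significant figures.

T = −(ħ²/2m) d²/dx², so ⟨T⟩ = −(ħ²/2m) ∫ u*·u'' dx; with m = 0.778.
d/dx sin(nπx/L) = (nπ/L)·cos(nπx/L) and d²/dx² sin(nπx/L) = −(nπ/L)²·sin(nπx/L); on 0 ≤ x ≤ L, ∫sin²(nπx/L) dx = L/2 and ∫sin(nπx/L)·cos(nπx/L) dx = 0.
⟨T⟩ = 17.329.

17.33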